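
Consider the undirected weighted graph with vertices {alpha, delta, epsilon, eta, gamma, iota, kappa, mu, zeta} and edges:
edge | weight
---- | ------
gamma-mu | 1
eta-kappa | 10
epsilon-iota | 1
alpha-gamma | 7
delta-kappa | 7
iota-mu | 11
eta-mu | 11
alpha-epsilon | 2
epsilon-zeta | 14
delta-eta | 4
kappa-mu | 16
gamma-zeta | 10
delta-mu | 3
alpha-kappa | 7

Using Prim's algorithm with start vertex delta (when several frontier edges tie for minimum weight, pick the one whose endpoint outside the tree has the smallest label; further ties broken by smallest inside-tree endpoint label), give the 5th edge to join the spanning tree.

Prim's algorithm from delta:
Step 1: cheapest edge leaving the tree is delta-mu (3); add mu.
Step 2: cheapest edge leaving the tree is gamma-mu (1); add gamma.
Step 3: cheapest edge leaving the tree is delta-eta (4); add eta.
Step 4: cheapest edge leaving the tree is alpha-gamma (7); add alpha.
Step 5: cheapest edge leaving the tree is alpha-epsilon (2); add epsilon.
Step 6: cheapest edge leaving the tree is epsilon-iota (1); add iota.
Step 7: cheapest edge leaving the tree is alpha-kappa (7); add kappa.
Step 8: cheapest edge leaving the tree is gamma-zeta (10); add zeta.
The 5th edge added is alpha-epsilon.

alpha-epsilon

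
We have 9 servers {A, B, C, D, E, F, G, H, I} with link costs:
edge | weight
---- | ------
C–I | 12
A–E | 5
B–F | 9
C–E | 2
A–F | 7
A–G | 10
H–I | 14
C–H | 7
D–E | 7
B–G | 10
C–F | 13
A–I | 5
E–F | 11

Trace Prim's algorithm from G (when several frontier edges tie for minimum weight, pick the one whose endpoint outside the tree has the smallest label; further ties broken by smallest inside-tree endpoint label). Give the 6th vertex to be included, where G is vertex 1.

D

Prim's algorithm from G:
Step 1: cheapest edge leaving the tree is A–G (10); add A.
Step 2: cheapest edge leaving the tree is A–E (5); add E.
Step 3: cheapest edge leaving the tree is C–E (2); add C.
Step 4: cheapest edge leaving the tree is A–I (5); add I.
Step 5: cheapest edge leaving the tree is D–E (7); add D.
Step 6: cheapest edge leaving the tree is A–F (7); add F.
Step 7: cheapest edge leaving the tree is C–H (7); add H.
Step 8: cheapest edge leaving the tree is B–F (9); add B.
Vertex order: G, A, E, C, I, D, F, H, B. The 6th vertex is D.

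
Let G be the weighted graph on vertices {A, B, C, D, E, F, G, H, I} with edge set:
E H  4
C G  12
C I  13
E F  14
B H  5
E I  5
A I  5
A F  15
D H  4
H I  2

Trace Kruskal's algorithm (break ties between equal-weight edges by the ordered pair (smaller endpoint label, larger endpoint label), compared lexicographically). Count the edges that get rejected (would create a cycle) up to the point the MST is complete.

Kruskal's algorithm — process edges by increasing weight (ties by edge label):
H I (2): add — endpoints in different components.
D H (4): add — endpoints in different components.
E H (4): add — endpoints in different components.
A I (5): add — endpoints in different components.
B H (5): add — endpoints in different components.
E I (5): skip — E and I already connected.
C G (12): add — endpoints in different components.
C I (13): add — endpoints in different components.
E F (14): add — endpoints in different components.
Edges rejected before the tree was complete: 1.

1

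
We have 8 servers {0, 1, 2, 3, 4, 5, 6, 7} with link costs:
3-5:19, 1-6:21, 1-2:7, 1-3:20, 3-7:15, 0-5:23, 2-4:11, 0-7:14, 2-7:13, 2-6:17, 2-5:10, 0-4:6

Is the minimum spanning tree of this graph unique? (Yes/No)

Yes

Kruskal: consider edges lightest-first.
0-4 (6): add — endpoints in different components.
1-2 (7): add — endpoints in different components.
2-5 (10): add — endpoints in different components.
2-4 (11): add — endpoints in different components.
2-7 (13): add — endpoints in different components.
0-7 (14): skip — 0 and 7 already connected.
3-7 (15): add — endpoints in different components.
2-6 (17): add — endpoints in different components.
Every non-tree edge has weight strictly greater than the heaviest edge on the tree path between its endpoints, so the MST is unique.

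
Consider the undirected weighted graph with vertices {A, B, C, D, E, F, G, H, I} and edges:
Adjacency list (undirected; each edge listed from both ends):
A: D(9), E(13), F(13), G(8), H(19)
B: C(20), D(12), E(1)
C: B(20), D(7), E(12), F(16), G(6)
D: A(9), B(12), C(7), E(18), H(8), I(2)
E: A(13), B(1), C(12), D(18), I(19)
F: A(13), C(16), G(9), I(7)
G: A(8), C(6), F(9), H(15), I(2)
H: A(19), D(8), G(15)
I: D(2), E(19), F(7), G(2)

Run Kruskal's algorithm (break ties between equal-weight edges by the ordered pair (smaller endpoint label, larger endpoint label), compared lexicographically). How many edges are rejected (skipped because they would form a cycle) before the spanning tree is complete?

3

Kruskal's algorithm — process edges by increasing weight (ties by edge label):
B–E (1): add — endpoints in different components.
D–I (2): add — endpoints in different components.
G–I (2): add — endpoints in different components.
C–G (6): add — endpoints in different components.
C–D (7): skip — C and D already connected.
F–I (7): add — endpoints in different components.
A–G (8): add — endpoints in different components.
D–H (8): add — endpoints in different components.
A–D (9): skip — A and D already connected.
F–G (9): skip — F and G already connected.
B–D (12): add — endpoints in different components.
Edges rejected before the tree was complete: 3.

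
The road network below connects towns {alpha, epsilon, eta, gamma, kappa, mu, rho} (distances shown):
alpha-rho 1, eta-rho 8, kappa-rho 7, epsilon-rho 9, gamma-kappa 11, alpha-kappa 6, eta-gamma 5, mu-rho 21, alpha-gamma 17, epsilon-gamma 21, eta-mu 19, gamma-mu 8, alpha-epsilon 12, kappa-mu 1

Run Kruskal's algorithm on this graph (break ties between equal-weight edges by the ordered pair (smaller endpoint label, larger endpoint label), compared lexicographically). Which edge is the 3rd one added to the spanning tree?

eta-gamma

Kruskal's algorithm — process edges by increasing weight (ties by edge label):
alpha-rho (1): add. Components now {alpha,rho} {eta} {gamma} {kappa} {mu} {epsilon}
kappa-mu (1): add. Components now {alpha,rho} {eta} {gamma} {kappa,mu} {epsilon}
eta-gamma (5): add. Components now {alpha,rho} {eta,gamma} {kappa,mu} {epsilon}
alpha-kappa (6): add. Components now {alpha,kappa,mu,rho} {eta,gamma} {epsilon}
kappa-rho (7): skip — rho and kappa already connected.
eta-rho (8): add. Components now {alpha,eta,gamma,kappa,mu,rho} {epsilon}
gamma-mu (8): skip — gamma and mu already connected.
epsilon-rho (9): add. Components now {alpha,epsilon,eta,gamma,kappa,mu,rho}
The 3rd edge added is eta-gamma.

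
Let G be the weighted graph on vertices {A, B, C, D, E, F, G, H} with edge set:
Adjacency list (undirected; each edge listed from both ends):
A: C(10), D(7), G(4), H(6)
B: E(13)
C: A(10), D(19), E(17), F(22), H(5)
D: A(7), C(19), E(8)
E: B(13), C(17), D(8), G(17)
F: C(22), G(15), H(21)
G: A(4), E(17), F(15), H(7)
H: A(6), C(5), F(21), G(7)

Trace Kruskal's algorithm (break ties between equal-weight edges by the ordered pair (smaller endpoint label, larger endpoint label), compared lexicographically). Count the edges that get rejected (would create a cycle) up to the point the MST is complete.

Kruskal: consider edges lightest-first.
A G (4): add — endpoints in different components.
C H (5): add — endpoints in different components.
A H (6): add — endpoints in different components.
A D (7): add — endpoints in different components.
G H (7): skip — G and H already connected.
D E (8): add — endpoints in different components.
A C (10): skip — A and C already connected.
B E (13): add — endpoints in different components.
F G (15): add — endpoints in different components.
Edges rejected before the tree was complete: 2.

2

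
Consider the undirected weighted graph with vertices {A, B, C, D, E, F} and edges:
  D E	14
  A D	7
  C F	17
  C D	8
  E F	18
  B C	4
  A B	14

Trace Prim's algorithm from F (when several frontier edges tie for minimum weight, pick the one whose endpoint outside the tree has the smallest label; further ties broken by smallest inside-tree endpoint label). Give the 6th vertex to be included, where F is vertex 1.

Prim's algorithm from F:
Step 1: frontier [C F 17, E F 18] → take C F (17); add C.
Step 2: frontier [B C 4, C D 8, E F 18] → take B C (4); add B.
Step 3: frontier [A B 14, C D 8, E F 18] → take C D (8); add D.
Step 4: frontier [A B 14, A D 7, D E 14, E F 18] → take A D (7); add A.
Step 5: frontier [D E 14, E F 18] → take D E (14); add E.
Vertex order: F, C, B, D, A, E. The 6th vertex is E.

E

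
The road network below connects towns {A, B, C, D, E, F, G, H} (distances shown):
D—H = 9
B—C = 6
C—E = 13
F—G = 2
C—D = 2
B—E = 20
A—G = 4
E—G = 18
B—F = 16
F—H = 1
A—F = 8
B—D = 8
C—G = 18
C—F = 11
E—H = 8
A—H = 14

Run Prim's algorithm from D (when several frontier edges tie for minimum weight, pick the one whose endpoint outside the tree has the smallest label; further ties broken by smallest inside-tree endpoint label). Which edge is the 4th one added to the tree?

Grow the tree from D using Prim:
Step 1: cheapest edge leaving the tree is C—D (2); add C.
Step 2: cheapest edge leaving the tree is B—C (6); add B.
Step 3: cheapest edge leaving the tree is D—H (9); add H.
Step 4: cheapest edge leaving the tree is F—H (1); add F.
Step 5: cheapest edge leaving the tree is F—G (2); add G.
Step 6: cheapest edge leaving the tree is A—G (4); add A.
Step 7: cheapest edge leaving the tree is E—H (8); add E.
The 4th edge added is F—H.

F-H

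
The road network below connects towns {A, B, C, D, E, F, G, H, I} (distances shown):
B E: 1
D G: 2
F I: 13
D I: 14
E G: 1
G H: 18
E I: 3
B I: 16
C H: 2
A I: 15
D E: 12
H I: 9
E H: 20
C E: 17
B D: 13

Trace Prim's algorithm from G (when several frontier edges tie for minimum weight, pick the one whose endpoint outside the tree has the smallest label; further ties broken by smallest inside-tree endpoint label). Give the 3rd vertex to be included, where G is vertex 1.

B

Prim, starting at G.
Step 1: cheapest edge leaving the tree is E G (1); add E.
Step 2: cheapest edge leaving the tree is B E (1); add B.
Step 3: cheapest edge leaving the tree is D G (2); add D.
Step 4: cheapest edge leaving the tree is E I (3); add I.
Step 5: cheapest edge leaving the tree is H I (9); add H.
Step 6: cheapest edge leaving the tree is C H (2); add C.
Step 7: cheapest edge leaving the tree is F I (13); add F.
Step 8: cheapest edge leaving the tree is A I (15); add A.
Vertex order: G, E, B, D, I, H, C, F, A. The 3rd vertex is B.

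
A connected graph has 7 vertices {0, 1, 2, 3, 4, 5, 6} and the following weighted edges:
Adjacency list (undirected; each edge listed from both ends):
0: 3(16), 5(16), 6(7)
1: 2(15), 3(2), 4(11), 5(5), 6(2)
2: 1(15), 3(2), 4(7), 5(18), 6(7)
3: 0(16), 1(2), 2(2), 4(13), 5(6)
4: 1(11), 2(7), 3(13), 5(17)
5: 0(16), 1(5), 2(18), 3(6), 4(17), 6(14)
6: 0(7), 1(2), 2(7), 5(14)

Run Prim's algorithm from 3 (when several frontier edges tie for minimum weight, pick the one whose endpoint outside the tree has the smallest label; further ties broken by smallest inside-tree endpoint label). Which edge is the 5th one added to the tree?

0-6

Grow the tree from 3 using Prim:
Step 1: cheapest edge leaving the tree is 1—3 (2); add 1.
Step 2: cheapest edge leaving the tree is 2—3 (2); add 2.
Step 3: cheapest edge leaving the tree is 1—6 (2); add 6.
Step 4: cheapest edge leaving the tree is 1—5 (5); add 5.
Step 5: cheapest edge leaving the tree is 0—6 (7); add 0.
Step 6: cheapest edge leaving the tree is 2—4 (7); add 4.
The 5th edge added is 0—6.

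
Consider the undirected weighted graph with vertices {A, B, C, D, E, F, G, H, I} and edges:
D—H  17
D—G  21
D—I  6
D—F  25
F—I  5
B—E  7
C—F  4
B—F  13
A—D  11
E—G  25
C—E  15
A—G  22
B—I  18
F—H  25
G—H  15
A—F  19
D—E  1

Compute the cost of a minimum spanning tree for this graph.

66

Grow the tree from A using Prim:
Step 1: cheapest edge leaving the tree is A—D (11); add D.
Step 2: cheapest edge leaving the tree is D—E (1); add E.
Step 3: cheapest edge leaving the tree is D—I (6); add I.
Step 4: cheapest edge leaving the tree is F—I (5); add F.
Step 5: cheapest edge leaving the tree is C—F (4); add C.
Step 6: cheapest edge leaving the tree is B—E (7); add B.
Step 7: cheapest edge leaving the tree is D—H (17); add H.
Step 8: cheapest edge leaving the tree is G—H (15); add G.
MST edges: A—D, D—E, D—I, F—I, C—F, B—E, D—H, G—H; total weight 11+1+6+5+4+7+17+15 = 66.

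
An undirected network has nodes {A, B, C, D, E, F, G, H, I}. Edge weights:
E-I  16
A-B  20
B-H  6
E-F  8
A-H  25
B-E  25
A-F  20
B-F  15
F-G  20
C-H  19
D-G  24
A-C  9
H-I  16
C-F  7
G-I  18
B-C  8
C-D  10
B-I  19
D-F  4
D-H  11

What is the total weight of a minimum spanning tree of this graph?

76

Prim, starting at A.
Step 1: cheapest edge leaving the tree is A-C (9); add C.
Step 2: cheapest edge leaving the tree is C-F (7); add F.
Step 3: cheapest edge leaving the tree is D-F (4); add D.
Step 4: cheapest edge leaving the tree is B-C (8); add B.
Step 5: cheapest edge leaving the tree is B-H (6); add H.
Step 6: cheapest edge leaving the tree is E-F (8); add E.
Step 7: cheapest edge leaving the tree is E-I (16); add I.
Step 8: cheapest edge leaving the tree is G-I (18); add G.
MST edges: A-C, C-F, D-F, B-C, B-H, E-F, E-I, G-I; total weight 9+7+4+8+6+8+16+18 = 76.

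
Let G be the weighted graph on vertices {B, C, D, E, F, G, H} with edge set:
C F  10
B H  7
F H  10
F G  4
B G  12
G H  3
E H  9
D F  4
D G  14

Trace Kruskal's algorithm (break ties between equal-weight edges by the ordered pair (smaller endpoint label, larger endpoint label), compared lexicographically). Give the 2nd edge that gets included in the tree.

Kruskal: consider edges lightest-first.
G H (3): add. Components now {B} {C} {D} {E} {F} {G,H}
D F (4): add. Components now {B} {C} {D,F} {E} {G,H}
F G (4): add. Components now {B} {C} {D,F,G,H} {E}
B H (7): add. Components now {B,D,F,G,H} {C} {E}
E H (9): add. Components now {B,D,E,F,G,H} {C}
C F (10): add. Components now {B,C,D,E,F,G,H}
The 2nd edge added is D F.

D-F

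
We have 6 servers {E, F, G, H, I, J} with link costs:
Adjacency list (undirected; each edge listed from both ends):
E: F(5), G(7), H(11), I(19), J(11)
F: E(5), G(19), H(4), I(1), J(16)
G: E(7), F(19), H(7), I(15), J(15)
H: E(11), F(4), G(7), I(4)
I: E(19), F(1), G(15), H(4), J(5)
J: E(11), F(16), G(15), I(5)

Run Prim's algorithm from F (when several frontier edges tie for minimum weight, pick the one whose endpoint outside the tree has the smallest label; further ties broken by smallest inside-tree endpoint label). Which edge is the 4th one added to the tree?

Prim's algorithm from F:
Step 1: frontier [F-I 1, F-H 4, E-F 5, F-J 16, F-G 19] → take F-I (1); add I.
Step 2: frontier [F-H 4, E-F 5, F-J 16, F-G 19, H-I 4, I-J 5, G-I 15, E-I 19] → take F-H (4); add H.
Step 3: frontier [E-F 5, F-J 16, F-G 19, G-H 7, E-H 11, I-J 5, G-I 15, E-I 19] → take E-F (5); add E.
Step 4: frontier [E-G 7, E-J 11, F-J 16, F-G 19, G-H 7, I-J 5, G-I 15] → take I-J (5); add J.
Step 5: frontier [E-G 7, F-G 19, G-H 7, G-I 15, G-J 15] → take E-G (7); add G.
The 4th edge added is I-J.

I-J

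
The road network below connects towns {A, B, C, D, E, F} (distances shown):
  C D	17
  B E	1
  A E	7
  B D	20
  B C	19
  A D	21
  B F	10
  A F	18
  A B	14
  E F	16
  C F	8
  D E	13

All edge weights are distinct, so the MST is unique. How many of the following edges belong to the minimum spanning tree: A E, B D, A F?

1

Kruskal: consider edges lightest-first.
B E (1): add — endpoints in different components.
A E (7): add — endpoints in different components.
C F (8): add — endpoints in different components.
B F (10): add — endpoints in different components.
D E (13): add — endpoints in different components.
MST edge set: {B E, A E, C F, B F, D E}.
Of the listed edges, {A E} are in the MST → 1.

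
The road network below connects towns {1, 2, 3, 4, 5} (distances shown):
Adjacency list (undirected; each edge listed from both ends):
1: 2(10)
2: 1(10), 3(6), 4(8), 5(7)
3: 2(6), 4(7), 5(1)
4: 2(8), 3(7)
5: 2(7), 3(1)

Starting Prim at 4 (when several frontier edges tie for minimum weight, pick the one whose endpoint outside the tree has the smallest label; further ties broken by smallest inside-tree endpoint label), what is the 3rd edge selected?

Grow the tree from 4 using Prim:
Step 1: frontier [3—4 7, 2—4 8] → take 3—4 (7); add 3.
Step 2: frontier [3—5 1, 2—3 6, 2—4 8] → take 3—5 (1); add 5.
Step 3: frontier [2—3 6, 2—4 8, 2—5 7] → take 2—3 (6); add 2.
Step 4: frontier [1—2 10] → take 1—2 (10); add 1.
The 3rd edge added is 2—3.

2-3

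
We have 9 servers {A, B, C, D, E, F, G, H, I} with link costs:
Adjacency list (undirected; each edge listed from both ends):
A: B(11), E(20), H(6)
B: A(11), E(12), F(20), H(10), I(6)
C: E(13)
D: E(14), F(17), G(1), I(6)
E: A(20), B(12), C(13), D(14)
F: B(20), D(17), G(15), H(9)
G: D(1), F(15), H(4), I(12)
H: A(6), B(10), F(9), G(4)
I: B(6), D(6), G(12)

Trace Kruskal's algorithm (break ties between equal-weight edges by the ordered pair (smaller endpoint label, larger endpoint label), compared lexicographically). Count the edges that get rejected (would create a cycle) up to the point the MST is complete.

Sort edges by weight, then run Kruskal:
D—G (1): add — endpoints in different components.
G—H (4): add — endpoints in different components.
A—H (6): add — endpoints in different components.
B—I (6): add — endpoints in different components.
D—I (6): add — endpoints in different components.
F—H (9): add — endpoints in different components.
B—H (10): skip — B and H already connected.
A—B (11): skip — A and B already connected.
B—E (12): add — endpoints in different components.
G—I (12): skip — G and I already connected.
C—E (13): add — endpoints in different components.
Edges rejected before the tree was complete: 3.

3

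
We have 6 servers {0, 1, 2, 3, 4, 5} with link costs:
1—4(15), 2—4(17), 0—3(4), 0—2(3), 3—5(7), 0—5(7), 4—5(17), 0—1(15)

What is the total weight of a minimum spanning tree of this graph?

Prim's algorithm from 2:
Step 1: frontier [0—2 3, 2—4 17] → take 0—2 (3); add 0.
Step 2: frontier [0—3 4, 0—5 7, 0—1 15, 2—4 17] → take 0—3 (4); add 3.
Step 3: frontier [0—5 7, 0—1 15, 2—4 17, 3—5 7] → take 0—5 (7); add 5.
Step 4: frontier [0—1 15, 2—4 17, 4—5 17] → take 0—1 (15); add 1.
Step 5: frontier [1—4 15, 2—4 17, 4—5 17] → take 1—4 (15); add 4.
MST edges: 0—2, 0—3, 0—5, 0—1, 1—4; total weight 3+4+7+15+15 = 44.

44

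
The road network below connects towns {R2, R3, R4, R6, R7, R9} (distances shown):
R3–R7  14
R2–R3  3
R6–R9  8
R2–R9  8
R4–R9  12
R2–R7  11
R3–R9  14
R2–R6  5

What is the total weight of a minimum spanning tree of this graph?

Grow the tree from R6 using Prim:
Step 1: cheapest edge leaving the tree is R2–R6 (5); add R2.
Step 2: cheapest edge leaving the tree is R2–R3 (3); add R3.
Step 3: cheapest edge leaving the tree is R2–R9 (8); add R9.
Step 4: cheapest edge leaving the tree is R2–R7 (11); add R7.
Step 5: cheapest edge leaving the tree is R4–R9 (12); add R4.
MST edges: R2–R6, R2–R3, R2–R9, R2–R7, R4–R9; total weight 5+3+8+11+12 = 39.

39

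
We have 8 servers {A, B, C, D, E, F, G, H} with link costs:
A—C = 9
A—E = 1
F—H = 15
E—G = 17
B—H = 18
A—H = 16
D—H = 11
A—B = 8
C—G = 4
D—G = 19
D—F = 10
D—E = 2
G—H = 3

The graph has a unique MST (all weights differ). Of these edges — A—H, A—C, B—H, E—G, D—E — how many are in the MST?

Sort edges by weight, then run Kruskal:
A—E (1): add — endpoints in different components.
D—E (2): add — endpoints in different components.
G—H (3): add — endpoints in different components.
C—G (4): add — endpoints in different components.
A—B (8): add — endpoints in different components.
A—C (9): add — endpoints in different components.
D—F (10): add — endpoints in different components.
MST edge set: {A—E, D—E, G—H, C—G, A—B, A—C, D—F}.
Of the listed edges, {A—C, D—E} are in the MST → 2.

2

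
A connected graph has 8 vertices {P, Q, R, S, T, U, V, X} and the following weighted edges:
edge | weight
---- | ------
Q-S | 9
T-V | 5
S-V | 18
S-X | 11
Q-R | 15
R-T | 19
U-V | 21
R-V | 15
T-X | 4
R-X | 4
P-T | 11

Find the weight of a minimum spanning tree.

Grow the tree from R using Prim:
Step 1: cheapest edge leaving the tree is R-X (4); add X.
Step 2: cheapest edge leaving the tree is T-X (4); add T.
Step 3: cheapest edge leaving the tree is T-V (5); add V.
Step 4: cheapest edge leaving the tree is P-T (11); add P.
Step 5: cheapest edge leaving the tree is S-X (11); add S.
Step 6: cheapest edge leaving the tree is Q-S (9); add Q.
Step 7: cheapest edge leaving the tree is U-V (21); add U.
MST edges: R-X, T-X, T-V, P-T, S-X, Q-S, U-V; total weight 4+4+5+11+11+9+21 = 65.

65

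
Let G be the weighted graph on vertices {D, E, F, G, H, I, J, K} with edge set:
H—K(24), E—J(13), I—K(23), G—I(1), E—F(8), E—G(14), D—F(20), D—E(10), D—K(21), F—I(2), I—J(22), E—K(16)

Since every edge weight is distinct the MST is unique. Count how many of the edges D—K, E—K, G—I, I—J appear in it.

Kruskal's algorithm — process edges by increasing weight (ties by edge label):
G—I (1): add — endpoints in different components.
F—I (2): add — endpoints in different components.
E—F (8): add — endpoints in different components.
D—E (10): add — endpoints in different components.
E—J (13): add — endpoints in different components.
E—G (14): skip — E and G already connected.
E—K (16): add — endpoints in different components.
D—F (20): skip — D and F already connected.
D—K (21): skip — D and K already connected.
I—J (22): skip — I and J already connected.
I—K (23): skip — I and K already connected.
H—K (24): add — endpoints in different components.
MST edge set: {G—I, F—I, E—F, D—E, E—J, E—K, H—K}.
Of the listed edges, {E—K, G—I} are in the MST → 2.

2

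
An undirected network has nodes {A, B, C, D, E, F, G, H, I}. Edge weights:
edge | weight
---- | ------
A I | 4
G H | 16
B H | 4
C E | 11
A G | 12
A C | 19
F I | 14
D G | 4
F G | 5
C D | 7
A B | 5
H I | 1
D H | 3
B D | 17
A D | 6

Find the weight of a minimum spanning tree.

39

Kruskal's algorithm — process edges by increasing weight (ties by edge label):
H I (1): add — endpoints in different components.
D H (3): add — endpoints in different components.
A I (4): add — endpoints in different components.
B H (4): add — endpoints in different components.
D G (4): add — endpoints in different components.
A B (5): skip — A and B already connected.
F G (5): add — endpoints in different components.
A D (6): skip — A and D already connected.
C D (7): add — endpoints in different components.
C E (11): add — endpoints in different components.
MST edges: H I, D H, A I, B H, D G, F G, C D, C E; total weight 1+3+4+4+4+5+7+11 = 39.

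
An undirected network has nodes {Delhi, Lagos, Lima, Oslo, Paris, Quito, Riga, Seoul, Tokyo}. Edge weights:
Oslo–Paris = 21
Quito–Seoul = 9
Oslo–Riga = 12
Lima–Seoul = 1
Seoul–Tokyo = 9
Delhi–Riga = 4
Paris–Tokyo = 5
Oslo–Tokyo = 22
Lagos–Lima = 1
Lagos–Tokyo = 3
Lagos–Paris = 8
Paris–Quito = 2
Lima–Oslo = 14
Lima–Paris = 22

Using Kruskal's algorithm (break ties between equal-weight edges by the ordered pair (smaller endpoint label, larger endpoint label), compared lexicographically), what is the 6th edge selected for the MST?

Paris-Tokyo

Kruskal: consider edges lightest-first.
Lagos–Lima (1): add — endpoints in different components.
Lima–Seoul (1): add — endpoints in different components.
Paris–Quito (2): add — endpoints in different components.
Lagos–Tokyo (3): add — endpoints in different components.
Delhi–Riga (4): add — endpoints in different components.
Paris–Tokyo (5): add — endpoints in different components.
Lagos–Paris (8): skip — Paris and Lagos already connected.
Quito–Seoul (9): skip — Quito and Seoul already connected.
Seoul–Tokyo (9): skip — Seoul and Tokyo already connected.
Oslo–Riga (12): add — endpoints in different components.
Lima–Oslo (14): add — endpoints in different components.
The 6th edge added is Paris–Tokyo.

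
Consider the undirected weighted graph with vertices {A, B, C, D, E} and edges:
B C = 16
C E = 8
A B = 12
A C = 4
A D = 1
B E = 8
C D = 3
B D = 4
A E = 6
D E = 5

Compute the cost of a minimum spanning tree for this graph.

13

Prim, starting at D.
Step 1: cheapest edge leaving the tree is A D (1); add A.
Step 2: cheapest edge leaving the tree is C D (3); add C.
Step 3: cheapest edge leaving the tree is B D (4); add B.
Step 4: cheapest edge leaving the tree is D E (5); add E.
MST edges: A D, C D, B D, D E; total weight 1+3+4+5 = 13.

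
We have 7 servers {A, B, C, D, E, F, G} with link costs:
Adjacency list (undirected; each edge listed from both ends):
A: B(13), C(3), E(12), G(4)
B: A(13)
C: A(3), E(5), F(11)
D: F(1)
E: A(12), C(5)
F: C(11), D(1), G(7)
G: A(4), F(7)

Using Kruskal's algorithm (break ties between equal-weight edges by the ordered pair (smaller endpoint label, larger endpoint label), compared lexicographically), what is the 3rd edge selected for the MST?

Kruskal: consider edges lightest-first.
D F (1): add. Components now {A} {B} {C} {D,F} {E} {G}
A C (3): add. Components now {A,C} {B} {D,F} {E} {G}
A G (4): add. Components now {A,C,G} {B} {D,F} {E}
C E (5): add. Components now {A,C,E,G} {B} {D,F}
F G (7): add. Components now {A,C,D,E,F,G} {B}
C F (11): skip — C and F already connected.
A E (12): skip — A and E already connected.
A B (13): add. Components now {A,B,C,D,E,F,G}
The 3rd edge added is A G.

A-G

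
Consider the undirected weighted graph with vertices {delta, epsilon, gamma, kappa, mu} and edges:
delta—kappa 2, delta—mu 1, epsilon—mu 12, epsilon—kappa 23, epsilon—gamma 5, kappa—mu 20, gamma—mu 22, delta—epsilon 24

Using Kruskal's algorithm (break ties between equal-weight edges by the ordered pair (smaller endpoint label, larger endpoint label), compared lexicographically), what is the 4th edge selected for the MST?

Sort edges by weight, then run Kruskal:
delta—mu (1): add — endpoints in different components.
delta—kappa (2): add — endpoints in different components.
epsilon—gamma (5): add — endpoints in different components.
epsilon—mu (12): add — endpoints in different components.
The 4th edge added is epsilon—mu.

epsilon-mu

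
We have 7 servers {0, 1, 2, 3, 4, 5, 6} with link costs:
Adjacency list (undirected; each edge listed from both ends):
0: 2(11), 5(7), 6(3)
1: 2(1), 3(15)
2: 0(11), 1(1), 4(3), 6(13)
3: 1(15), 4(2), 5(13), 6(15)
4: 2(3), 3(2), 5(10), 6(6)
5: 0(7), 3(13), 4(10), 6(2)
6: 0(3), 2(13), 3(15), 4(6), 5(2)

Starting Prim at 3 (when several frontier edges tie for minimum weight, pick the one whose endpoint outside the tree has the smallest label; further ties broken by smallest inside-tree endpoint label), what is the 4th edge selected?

Grow the tree from 3 using Prim:
Step 1: frontier [3—4 2, 3—5 13, 1—3 15, 3—6 15] → take 3—4 (2); add 4.
Step 2: frontier [3—5 13, 1—3 15, 3—6 15, 2—4 3, 4—6 6, 4—5 10] → take 2—4 (3); add 2.
Step 3: frontier [1—2 1, 0—2 11, 2—6 13, 3—5 13, 1—3 15, 3—6 15, 4—6 6, 4—5 10] → take 1—2 (1); add 1.
Step 4: frontier [0—2 11, 2—6 13, 3—5 13, 3—6 15, 4—6 6, 4—5 10] → take 4—6 (6); add 6.
Step 5: frontier [0—2 11, 3—5 13, 4—5 10, 5—6 2, 0—6 3] → take 5—6 (2); add 5.
Step 6: frontier [0—2 11, 0—5 7, 0—6 3] → take 0—6 (3); add 0.
The 4th edge added is 4—6.

4-6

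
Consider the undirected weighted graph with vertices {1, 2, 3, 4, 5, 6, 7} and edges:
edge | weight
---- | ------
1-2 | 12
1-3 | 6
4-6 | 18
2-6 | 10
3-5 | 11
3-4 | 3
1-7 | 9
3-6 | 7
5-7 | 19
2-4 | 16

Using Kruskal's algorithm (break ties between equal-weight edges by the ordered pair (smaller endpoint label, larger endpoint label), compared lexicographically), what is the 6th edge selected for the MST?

Kruskal's algorithm — process edges by increasing weight (ties by edge label):
3-4 (3): add — endpoints in different components.
1-3 (6): add — endpoints in different components.
3-6 (7): add — endpoints in different components.
1-7 (9): add — endpoints in different components.
2-6 (10): add — endpoints in different components.
3-5 (11): add — endpoints in different components.
The 6th edge added is 3-5.

3-5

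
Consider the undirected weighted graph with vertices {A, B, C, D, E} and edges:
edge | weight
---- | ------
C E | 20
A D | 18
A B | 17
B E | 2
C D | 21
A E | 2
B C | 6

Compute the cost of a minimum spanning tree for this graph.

Grow the tree from E using Prim:
Step 1: cheapest edge leaving the tree is A E (2); add A.
Step 2: cheapest edge leaving the tree is B E (2); add B.
Step 3: cheapest edge leaving the tree is B C (6); add C.
Step 4: cheapest edge leaving the tree is A D (18); add D.
MST edges: A E, B E, B C, A D; total weight 2+2+6+18 = 28.

28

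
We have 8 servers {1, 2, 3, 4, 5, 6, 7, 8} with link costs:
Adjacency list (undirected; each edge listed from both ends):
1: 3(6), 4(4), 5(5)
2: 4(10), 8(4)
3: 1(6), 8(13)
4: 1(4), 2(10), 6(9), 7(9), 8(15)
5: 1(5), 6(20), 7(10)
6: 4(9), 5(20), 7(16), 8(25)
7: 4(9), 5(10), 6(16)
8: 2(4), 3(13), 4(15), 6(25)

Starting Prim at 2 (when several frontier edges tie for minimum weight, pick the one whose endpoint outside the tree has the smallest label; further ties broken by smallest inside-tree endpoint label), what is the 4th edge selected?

1-5

Prim, starting at 2.
Step 1: cheapest edge leaving the tree is 2-8 (4); add 8.
Step 2: cheapest edge leaving the tree is 2-4 (10); add 4.
Step 3: cheapest edge leaving the tree is 1-4 (4); add 1.
Step 4: cheapest edge leaving the tree is 1-5 (5); add 5.
Step 5: cheapest edge leaving the tree is 1-3 (6); add 3.
Step 6: cheapest edge leaving the tree is 4-6 (9); add 6.
Step 7: cheapest edge leaving the tree is 4-7 (9); add 7.
The 4th edge added is 1-5.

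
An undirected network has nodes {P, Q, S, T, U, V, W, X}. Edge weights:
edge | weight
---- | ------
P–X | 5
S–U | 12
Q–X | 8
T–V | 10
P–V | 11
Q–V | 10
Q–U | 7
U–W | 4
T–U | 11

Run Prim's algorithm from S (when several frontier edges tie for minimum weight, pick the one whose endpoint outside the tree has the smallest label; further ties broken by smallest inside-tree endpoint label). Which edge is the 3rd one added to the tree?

Q-U

Prim's algorithm from S:
Step 1: cheapest edge leaving the tree is S–U (12); add U.
Step 2: cheapest edge leaving the tree is U–W (4); add W.
Step 3: cheapest edge leaving the tree is Q–U (7); add Q.
Step 4: cheapest edge leaving the tree is Q–X (8); add X.
Step 5: cheapest edge leaving the tree is P–X (5); add P.
Step 6: cheapest edge leaving the tree is Q–V (10); add V.
Step 7: cheapest edge leaving the tree is T–V (10); add T.
The 3rd edge added is Q–U.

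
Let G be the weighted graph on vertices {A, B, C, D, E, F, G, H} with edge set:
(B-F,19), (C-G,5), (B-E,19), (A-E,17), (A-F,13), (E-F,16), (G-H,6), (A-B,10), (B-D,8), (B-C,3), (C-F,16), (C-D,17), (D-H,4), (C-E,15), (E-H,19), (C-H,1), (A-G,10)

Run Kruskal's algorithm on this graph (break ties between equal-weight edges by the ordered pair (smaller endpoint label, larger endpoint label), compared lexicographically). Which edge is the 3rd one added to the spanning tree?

D-H

Kruskal's algorithm — process edges by increasing weight (ties by edge label):
C-H (1): add — endpoints in different components.
B-C (3): add — endpoints in different components.
D-H (4): add — endpoints in different components.
C-G (5): add — endpoints in different components.
G-H (6): skip — G and H already connected.
B-D (8): skip — B and D already connected.
A-B (10): add — endpoints in different components.
A-G (10): skip — A and G already connected.
A-F (13): add — endpoints in different components.
C-E (15): add — endpoints in different components.
The 3rd edge added is D-H.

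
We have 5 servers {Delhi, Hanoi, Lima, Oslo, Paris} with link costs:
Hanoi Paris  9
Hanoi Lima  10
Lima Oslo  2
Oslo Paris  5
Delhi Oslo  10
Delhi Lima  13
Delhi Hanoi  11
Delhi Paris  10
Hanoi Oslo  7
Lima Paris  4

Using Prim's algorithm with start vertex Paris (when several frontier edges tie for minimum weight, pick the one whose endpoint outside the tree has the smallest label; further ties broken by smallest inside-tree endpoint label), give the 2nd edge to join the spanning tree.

Lima-Oslo

Prim, starting at Paris.
Step 1: frontier [Lima Paris 4, Oslo Paris 5, Hanoi Paris 9, Delhi Paris 10] → take Lima Paris (4); add Lima.
Step 2: frontier [Lima Oslo 2, Hanoi Lima 10, Delhi Lima 13, Oslo Paris 5, Hanoi Paris 9, Delhi Paris 10] → take Lima Oslo (2); add Oslo.
Step 3: frontier [Hanoi Lima 10, Delhi Lima 13, Hanoi Oslo 7, Delhi Oslo 10, Hanoi Paris 9, Delhi Paris 10] → take Hanoi Oslo (7); add Hanoi.
Step 4: frontier [Delhi Hanoi 11, Delhi Lima 13, Delhi Oslo 10, Delhi Paris 10] → take Delhi Oslo (10); add Delhi.
The 2nd edge added is Lima Oslo.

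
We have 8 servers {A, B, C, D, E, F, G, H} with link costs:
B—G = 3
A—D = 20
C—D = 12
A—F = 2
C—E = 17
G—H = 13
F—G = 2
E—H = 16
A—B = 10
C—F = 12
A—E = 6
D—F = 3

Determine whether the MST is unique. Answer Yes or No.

Sort edges by weight, then run Kruskal:
A—F (2): add — endpoints in different components.
F—G (2): add — endpoints in different components.
B—G (3): add — endpoints in different components.
D—F (3): add — endpoints in different components.
A—E (6): add — endpoints in different components.
A—B (10): skip — A and B already connected.
C—D (12): add — endpoints in different components.
C—F (12): skip — C and F already connected.
G—H (13): add — endpoints in different components.
Non-tree edge C—F has weight 12, equal to the heaviest edge on its tree cycle — swapping gives another MST of the same weight. Not unique.

No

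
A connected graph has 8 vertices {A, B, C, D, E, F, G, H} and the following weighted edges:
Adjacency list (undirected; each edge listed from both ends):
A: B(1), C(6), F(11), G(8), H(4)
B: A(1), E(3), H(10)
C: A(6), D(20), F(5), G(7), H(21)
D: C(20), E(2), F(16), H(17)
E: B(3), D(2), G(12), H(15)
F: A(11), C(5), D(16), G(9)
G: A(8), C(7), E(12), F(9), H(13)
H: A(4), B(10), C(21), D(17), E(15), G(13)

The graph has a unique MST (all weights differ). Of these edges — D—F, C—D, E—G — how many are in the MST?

0

Kruskal: consider edges lightest-first.
A—B (1): add — endpoints in different components.
D—E (2): add — endpoints in different components.
B—E (3): add — endpoints in different components.
A—H (4): add — endpoints in different components.
C—F (5): add — endpoints in different components.
A—C (6): add — endpoints in different components.
C—G (7): add — endpoints in different components.
MST edge set: {A—B, D—E, B—E, A—H, C—F, A—C, C—G}.
Of the listed edges, {} are in the MST → 0.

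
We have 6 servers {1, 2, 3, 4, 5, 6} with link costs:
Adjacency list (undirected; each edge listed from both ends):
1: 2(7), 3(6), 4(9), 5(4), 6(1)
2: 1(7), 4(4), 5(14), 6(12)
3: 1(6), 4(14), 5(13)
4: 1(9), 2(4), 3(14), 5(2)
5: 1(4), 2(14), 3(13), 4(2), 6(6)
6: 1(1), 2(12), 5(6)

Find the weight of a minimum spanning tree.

17

Prim, starting at 5.
Step 1: cheapest edge leaving the tree is 4–5 (2); add 4.
Step 2: cheapest edge leaving the tree is 1–5 (4); add 1.
Step 3: cheapest edge leaving the tree is 1–6 (1); add 6.
Step 4: cheapest edge leaving the tree is 2–4 (4); add 2.
Step 5: cheapest edge leaving the tree is 1–3 (6); add 3.
MST edges: 4–5, 1–5, 1–6, 2–4, 1–3; total weight 2+4+1+4+6 = 17.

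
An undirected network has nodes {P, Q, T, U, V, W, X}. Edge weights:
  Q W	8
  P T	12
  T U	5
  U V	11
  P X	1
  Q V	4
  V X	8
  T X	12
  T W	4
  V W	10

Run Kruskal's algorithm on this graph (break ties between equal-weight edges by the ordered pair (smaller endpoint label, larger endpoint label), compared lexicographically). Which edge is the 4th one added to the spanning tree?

Kruskal's algorithm — process edges by increasing weight (ties by edge label):
P X (1): add. Components now {Q} {V} {U} {T} {W} {P,X}
Q V (4): add. Components now {Q,V} {U} {T} {W} {P,X}
T W (4): add. Components now {Q,V} {U} {T,W} {P,X}
T U (5): add. Components now {Q,V} {T,U,W} {P,X}
Q W (8): add. Components now {Q,T,U,V,W} {P,X}
V X (8): add. Components now {P,Q,T,U,V,W,X}
The 4th edge added is T U.

T-U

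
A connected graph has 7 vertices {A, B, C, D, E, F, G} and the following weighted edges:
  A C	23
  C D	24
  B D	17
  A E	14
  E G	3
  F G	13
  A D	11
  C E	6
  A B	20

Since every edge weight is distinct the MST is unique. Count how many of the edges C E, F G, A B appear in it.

2

Sort edges by weight, then run Kruskal:
E G (3): add — endpoints in different components.
C E (6): add — endpoints in different components.
A D (11): add — endpoints in different components.
F G (13): add — endpoints in different components.
A E (14): add — endpoints in different components.
B D (17): add — endpoints in different components.
MST edge set: {E G, C E, A D, F G, A E, B D}.
Of the listed edges, {C E, F G} are in the MST → 2.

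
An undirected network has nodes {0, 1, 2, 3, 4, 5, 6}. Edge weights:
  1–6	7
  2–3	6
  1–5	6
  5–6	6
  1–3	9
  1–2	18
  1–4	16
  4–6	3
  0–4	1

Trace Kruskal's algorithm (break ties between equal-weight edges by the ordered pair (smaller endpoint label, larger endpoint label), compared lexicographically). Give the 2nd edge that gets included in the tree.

4-6

Sort edges by weight, then run Kruskal:
0–4 (1): add — endpoints in different components.
4–6 (3): add — endpoints in different components.
1–5 (6): add — endpoints in different components.
2–3 (6): add — endpoints in different components.
5–6 (6): add — endpoints in different components.
1–6 (7): skip — 1 and 6 already connected.
1–3 (9): add — endpoints in different components.
The 2nd edge added is 4–6.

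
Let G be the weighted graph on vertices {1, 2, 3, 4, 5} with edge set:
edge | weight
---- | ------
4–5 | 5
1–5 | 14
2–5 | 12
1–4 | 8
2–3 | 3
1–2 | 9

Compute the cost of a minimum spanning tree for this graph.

Kruskal: consider edges lightest-first.
2–3 (3): add — endpoints in different components.
4–5 (5): add — endpoints in different components.
1–4 (8): add — endpoints in different components.
1–2 (9): add — endpoints in different components.
MST edges: 2–3, 4–5, 1–4, 1–2; total weight 3+5+8+9 = 25.

25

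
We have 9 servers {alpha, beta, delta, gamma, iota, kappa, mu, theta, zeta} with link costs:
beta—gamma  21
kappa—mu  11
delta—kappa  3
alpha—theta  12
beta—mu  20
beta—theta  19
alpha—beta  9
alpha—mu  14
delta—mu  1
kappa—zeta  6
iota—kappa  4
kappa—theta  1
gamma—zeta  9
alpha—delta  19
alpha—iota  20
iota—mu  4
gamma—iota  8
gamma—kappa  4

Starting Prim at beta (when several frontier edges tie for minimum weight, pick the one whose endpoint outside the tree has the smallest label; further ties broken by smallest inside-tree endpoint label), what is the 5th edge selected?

delta-mu

Prim's algorithm from beta:
Step 1: cheapest edge leaving the tree is alpha—beta (9); add alpha.
Step 2: cheapest edge leaving the tree is alpha—theta (12); add theta.
Step 3: cheapest edge leaving the tree is kappa—theta (1); add kappa.
Step 4: cheapest edge leaving the tree is delta—kappa (3); add delta.
Step 5: cheapest edge leaving the tree is delta—mu (1); add mu.
Step 6: cheapest edge leaving the tree is gamma—kappa (4); add gamma.
Step 7: cheapest edge leaving the tree is iota—kappa (4); add iota.
Step 8: cheapest edge leaving the tree is kappa—zeta (6); add zeta.
The 5th edge added is delta—mu.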